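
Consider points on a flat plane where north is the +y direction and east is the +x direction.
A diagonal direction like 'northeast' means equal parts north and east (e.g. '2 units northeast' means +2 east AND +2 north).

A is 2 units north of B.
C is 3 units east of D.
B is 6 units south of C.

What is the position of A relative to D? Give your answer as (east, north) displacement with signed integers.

Answer: A is at (east=3, north=-4) relative to D.

Derivation:
Place D at the origin (east=0, north=0).
  C is 3 units east of D: delta (east=+3, north=+0); C at (east=3, north=0).
  B is 6 units south of C: delta (east=+0, north=-6); B at (east=3, north=-6).
  A is 2 units north of B: delta (east=+0, north=+2); A at (east=3, north=-4).
Therefore A relative to D: (east=3, north=-4).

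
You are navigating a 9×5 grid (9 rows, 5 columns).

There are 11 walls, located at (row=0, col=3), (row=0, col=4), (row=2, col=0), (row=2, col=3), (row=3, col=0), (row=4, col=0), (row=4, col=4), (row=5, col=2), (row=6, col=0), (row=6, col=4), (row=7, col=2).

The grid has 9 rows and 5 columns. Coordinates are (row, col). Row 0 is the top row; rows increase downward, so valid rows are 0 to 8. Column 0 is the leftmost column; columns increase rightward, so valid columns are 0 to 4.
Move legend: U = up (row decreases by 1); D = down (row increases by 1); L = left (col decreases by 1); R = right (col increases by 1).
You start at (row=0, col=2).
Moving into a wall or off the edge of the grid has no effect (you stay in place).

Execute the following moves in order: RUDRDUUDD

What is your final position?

Answer: Final position: (row=1, col=3)

Derivation:
Start: (row=0, col=2)
  R (right): blocked, stay at (row=0, col=2)
  U (up): blocked, stay at (row=0, col=2)
  D (down): (row=0, col=2) -> (row=1, col=2)
  R (right): (row=1, col=2) -> (row=1, col=3)
  D (down): blocked, stay at (row=1, col=3)
  U (up): blocked, stay at (row=1, col=3)
  U (up): blocked, stay at (row=1, col=3)
  D (down): blocked, stay at (row=1, col=3)
  D (down): blocked, stay at (row=1, col=3)
Final: (row=1, col=3)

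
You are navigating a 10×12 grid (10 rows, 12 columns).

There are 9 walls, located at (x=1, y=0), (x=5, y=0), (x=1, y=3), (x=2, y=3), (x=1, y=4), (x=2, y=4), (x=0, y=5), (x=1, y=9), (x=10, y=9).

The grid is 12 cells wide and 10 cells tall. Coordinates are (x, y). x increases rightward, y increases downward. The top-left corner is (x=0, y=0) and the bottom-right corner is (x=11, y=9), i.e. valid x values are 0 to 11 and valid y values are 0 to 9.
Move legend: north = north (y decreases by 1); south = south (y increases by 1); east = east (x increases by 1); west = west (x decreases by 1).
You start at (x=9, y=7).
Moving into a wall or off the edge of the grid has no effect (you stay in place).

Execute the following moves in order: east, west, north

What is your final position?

Answer: Final position: (x=9, y=6)

Derivation:
Start: (x=9, y=7)
  east (east): (x=9, y=7) -> (x=10, y=7)
  west (west): (x=10, y=7) -> (x=9, y=7)
  north (north): (x=9, y=7) -> (x=9, y=6)
Final: (x=9, y=6)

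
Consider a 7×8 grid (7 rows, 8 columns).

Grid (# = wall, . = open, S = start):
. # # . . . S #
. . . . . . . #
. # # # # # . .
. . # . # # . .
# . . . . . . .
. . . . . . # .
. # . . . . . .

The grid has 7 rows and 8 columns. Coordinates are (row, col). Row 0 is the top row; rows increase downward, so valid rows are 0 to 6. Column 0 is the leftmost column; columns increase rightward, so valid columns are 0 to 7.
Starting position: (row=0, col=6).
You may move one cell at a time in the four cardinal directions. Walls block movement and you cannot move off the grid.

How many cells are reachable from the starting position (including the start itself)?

Answer: Reachable cells: 41

Derivation:
BFS flood-fill from (row=0, col=6):
  Distance 0: (row=0, col=6)
  Distance 1: (row=0, col=5), (row=1, col=6)
  Distance 2: (row=0, col=4), (row=1, col=5), (row=2, col=6)
  Distance 3: (row=0, col=3), (row=1, col=4), (row=2, col=7), (row=3, col=6)
  Distance 4: (row=1, col=3), (row=3, col=7), (row=4, col=6)
  Distance 5: (row=1, col=2), (row=4, col=5), (row=4, col=7)
  Distance 6: (row=1, col=1), (row=4, col=4), (row=5, col=5), (row=5, col=7)
  Distance 7: (row=1, col=0), (row=4, col=3), (row=5, col=4), (row=6, col=5), (row=6, col=7)
  Distance 8: (row=0, col=0), (row=2, col=0), (row=3, col=3), (row=4, col=2), (row=5, col=3), (row=6, col=4), (row=6, col=6)
  Distance 9: (row=3, col=0), (row=4, col=1), (row=5, col=2), (row=6, col=3)
  Distance 10: (row=3, col=1), (row=5, col=1), (row=6, col=2)
  Distance 11: (row=5, col=0)
  Distance 12: (row=6, col=0)
Total reachable: 41 (grid has 41 open cells total)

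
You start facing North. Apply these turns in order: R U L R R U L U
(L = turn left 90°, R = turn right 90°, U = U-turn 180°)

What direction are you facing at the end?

Start: North
  R (right (90° clockwise)) -> East
  U (U-turn (180°)) -> West
  L (left (90° counter-clockwise)) -> South
  R (right (90° clockwise)) -> West
  R (right (90° clockwise)) -> North
  U (U-turn (180°)) -> South
  L (left (90° counter-clockwise)) -> East
  U (U-turn (180°)) -> West
Final: West

Answer: Final heading: West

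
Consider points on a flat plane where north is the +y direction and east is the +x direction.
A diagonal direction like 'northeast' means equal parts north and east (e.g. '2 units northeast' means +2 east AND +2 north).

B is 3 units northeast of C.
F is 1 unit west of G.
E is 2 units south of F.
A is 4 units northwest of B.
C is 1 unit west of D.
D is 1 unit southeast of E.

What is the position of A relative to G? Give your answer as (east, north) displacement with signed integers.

Place G at the origin (east=0, north=0).
  F is 1 unit west of G: delta (east=-1, north=+0); F at (east=-1, north=0).
  E is 2 units south of F: delta (east=+0, north=-2); E at (east=-1, north=-2).
  D is 1 unit southeast of E: delta (east=+1, north=-1); D at (east=0, north=-3).
  C is 1 unit west of D: delta (east=-1, north=+0); C at (east=-1, north=-3).
  B is 3 units northeast of C: delta (east=+3, north=+3); B at (east=2, north=0).
  A is 4 units northwest of B: delta (east=-4, north=+4); A at (east=-2, north=4).
Therefore A relative to G: (east=-2, north=4).

Answer: A is at (east=-2, north=4) relative to G.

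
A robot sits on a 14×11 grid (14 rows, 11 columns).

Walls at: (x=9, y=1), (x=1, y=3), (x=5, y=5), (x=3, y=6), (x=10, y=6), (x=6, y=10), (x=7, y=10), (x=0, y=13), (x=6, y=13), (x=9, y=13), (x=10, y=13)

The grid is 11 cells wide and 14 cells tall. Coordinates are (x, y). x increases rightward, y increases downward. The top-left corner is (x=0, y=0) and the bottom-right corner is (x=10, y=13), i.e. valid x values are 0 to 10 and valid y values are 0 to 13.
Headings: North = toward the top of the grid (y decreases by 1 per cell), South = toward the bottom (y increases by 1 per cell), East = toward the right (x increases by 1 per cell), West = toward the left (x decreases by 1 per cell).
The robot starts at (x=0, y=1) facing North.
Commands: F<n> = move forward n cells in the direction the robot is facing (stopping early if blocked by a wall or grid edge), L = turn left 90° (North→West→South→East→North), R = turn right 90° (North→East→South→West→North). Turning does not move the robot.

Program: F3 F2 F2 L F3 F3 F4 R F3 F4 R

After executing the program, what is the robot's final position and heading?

Answer: Final position: (x=0, y=0), facing East

Derivation:
Start: (x=0, y=1), facing North
  F3: move forward 1/3 (blocked), now at (x=0, y=0)
  F2: move forward 0/2 (blocked), now at (x=0, y=0)
  F2: move forward 0/2 (blocked), now at (x=0, y=0)
  L: turn left, now facing West
  F3: move forward 0/3 (blocked), now at (x=0, y=0)
  F3: move forward 0/3 (blocked), now at (x=0, y=0)
  F4: move forward 0/4 (blocked), now at (x=0, y=0)
  R: turn right, now facing North
  F3: move forward 0/3 (blocked), now at (x=0, y=0)
  F4: move forward 0/4 (blocked), now at (x=0, y=0)
  R: turn right, now facing East
Final: (x=0, y=0), facing East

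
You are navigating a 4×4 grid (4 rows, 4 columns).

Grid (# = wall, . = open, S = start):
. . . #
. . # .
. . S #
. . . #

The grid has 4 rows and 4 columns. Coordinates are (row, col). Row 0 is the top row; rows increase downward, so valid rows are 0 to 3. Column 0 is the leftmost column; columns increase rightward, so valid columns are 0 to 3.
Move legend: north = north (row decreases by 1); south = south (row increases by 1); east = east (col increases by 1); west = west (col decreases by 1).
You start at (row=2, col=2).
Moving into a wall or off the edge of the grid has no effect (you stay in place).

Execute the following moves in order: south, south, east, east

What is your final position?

Answer: Final position: (row=3, col=2)

Derivation:
Start: (row=2, col=2)
  south (south): (row=2, col=2) -> (row=3, col=2)
  south (south): blocked, stay at (row=3, col=2)
  east (east): blocked, stay at (row=3, col=2)
  east (east): blocked, stay at (row=3, col=2)
Final: (row=3, col=2)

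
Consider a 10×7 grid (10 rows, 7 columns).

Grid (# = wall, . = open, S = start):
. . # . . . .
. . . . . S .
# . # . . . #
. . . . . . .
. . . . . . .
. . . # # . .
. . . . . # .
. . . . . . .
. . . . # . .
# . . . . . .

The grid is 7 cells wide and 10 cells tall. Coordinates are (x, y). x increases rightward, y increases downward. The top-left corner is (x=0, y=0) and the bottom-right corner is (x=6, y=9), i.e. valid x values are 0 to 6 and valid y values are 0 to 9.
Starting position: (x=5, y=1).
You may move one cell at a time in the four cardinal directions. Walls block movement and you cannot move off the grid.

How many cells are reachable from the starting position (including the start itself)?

Answer: Reachable cells: 61

Derivation:
BFS flood-fill from (x=5, y=1):
  Distance 0: (x=5, y=1)
  Distance 1: (x=5, y=0), (x=4, y=1), (x=6, y=1), (x=5, y=2)
  Distance 2: (x=4, y=0), (x=6, y=0), (x=3, y=1), (x=4, y=2), (x=5, y=3)
  Distance 3: (x=3, y=0), (x=2, y=1), (x=3, y=2), (x=4, y=3), (x=6, y=3), (x=5, y=4)
  Distance 4: (x=1, y=1), (x=3, y=3), (x=4, y=4), (x=6, y=4), (x=5, y=5)
  Distance 5: (x=1, y=0), (x=0, y=1), (x=1, y=2), (x=2, y=3), (x=3, y=4), (x=6, y=5)
  Distance 6: (x=0, y=0), (x=1, y=3), (x=2, y=4), (x=6, y=6)
  Distance 7: (x=0, y=3), (x=1, y=4), (x=2, y=5), (x=6, y=7)
  Distance 8: (x=0, y=4), (x=1, y=5), (x=2, y=6), (x=5, y=7), (x=6, y=8)
  Distance 9: (x=0, y=5), (x=1, y=6), (x=3, y=6), (x=2, y=7), (x=4, y=7), (x=5, y=8), (x=6, y=9)
  Distance 10: (x=0, y=6), (x=4, y=6), (x=1, y=7), (x=3, y=7), (x=2, y=8), (x=5, y=9)
  Distance 11: (x=0, y=7), (x=1, y=8), (x=3, y=8), (x=2, y=9), (x=4, y=9)
  Distance 12: (x=0, y=8), (x=1, y=9), (x=3, y=9)
Total reachable: 61 (grid has 61 open cells total)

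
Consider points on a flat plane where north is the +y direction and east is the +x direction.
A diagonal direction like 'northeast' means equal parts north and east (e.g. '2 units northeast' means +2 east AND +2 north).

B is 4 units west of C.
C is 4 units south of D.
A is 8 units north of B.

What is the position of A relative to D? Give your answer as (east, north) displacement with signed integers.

Place D at the origin (east=0, north=0).
  C is 4 units south of D: delta (east=+0, north=-4); C at (east=0, north=-4).
  B is 4 units west of C: delta (east=-4, north=+0); B at (east=-4, north=-4).
  A is 8 units north of B: delta (east=+0, north=+8); A at (east=-4, north=4).
Therefore A relative to D: (east=-4, north=4).

Answer: A is at (east=-4, north=4) relative to D.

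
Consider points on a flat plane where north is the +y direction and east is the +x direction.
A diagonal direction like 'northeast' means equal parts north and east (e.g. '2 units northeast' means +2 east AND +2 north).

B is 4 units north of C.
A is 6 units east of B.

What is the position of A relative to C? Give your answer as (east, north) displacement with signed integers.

Place C at the origin (east=0, north=0).
  B is 4 units north of C: delta (east=+0, north=+4); B at (east=0, north=4).
  A is 6 units east of B: delta (east=+6, north=+0); A at (east=6, north=4).
Therefore A relative to C: (east=6, north=4).

Answer: A is at (east=6, north=4) relative to C.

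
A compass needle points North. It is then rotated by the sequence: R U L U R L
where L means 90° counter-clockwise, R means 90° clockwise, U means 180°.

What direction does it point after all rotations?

Start: North
  R (right (90° clockwise)) -> East
  U (U-turn (180°)) -> West
  L (left (90° counter-clockwise)) -> South
  U (U-turn (180°)) -> North
  R (right (90° clockwise)) -> East
  L (left (90° counter-clockwise)) -> North
Final: North

Answer: Final heading: North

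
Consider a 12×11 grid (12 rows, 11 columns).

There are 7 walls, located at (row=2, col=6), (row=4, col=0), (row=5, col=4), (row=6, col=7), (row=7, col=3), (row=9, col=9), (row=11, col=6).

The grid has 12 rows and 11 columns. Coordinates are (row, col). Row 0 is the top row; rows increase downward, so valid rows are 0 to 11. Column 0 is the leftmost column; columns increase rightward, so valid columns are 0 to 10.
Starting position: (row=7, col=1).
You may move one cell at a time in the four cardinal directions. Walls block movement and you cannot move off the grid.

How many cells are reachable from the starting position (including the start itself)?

Answer: Reachable cells: 125

Derivation:
BFS flood-fill from (row=7, col=1):
  Distance 0: (row=7, col=1)
  Distance 1: (row=6, col=1), (row=7, col=0), (row=7, col=2), (row=8, col=1)
  Distance 2: (row=5, col=1), (row=6, col=0), (row=6, col=2), (row=8, col=0), (row=8, col=2), (row=9, col=1)
  Distance 3: (row=4, col=1), (row=5, col=0), (row=5, col=2), (row=6, col=3), (row=8, col=3), (row=9, col=0), (row=9, col=2), (row=10, col=1)
  Distance 4: (row=3, col=1), (row=4, col=2), (row=5, col=3), (row=6, col=4), (row=8, col=4), (row=9, col=3), (row=10, col=0), (row=10, col=2), (row=11, col=1)
  Distance 5: (row=2, col=1), (row=3, col=0), (row=3, col=2), (row=4, col=3), (row=6, col=5), (row=7, col=4), (row=8, col=5), (row=9, col=4), (row=10, col=3), (row=11, col=0), (row=11, col=2)
  Distance 6: (row=1, col=1), (row=2, col=0), (row=2, col=2), (row=3, col=3), (row=4, col=4), (row=5, col=5), (row=6, col=6), (row=7, col=5), (row=8, col=6), (row=9, col=5), (row=10, col=4), (row=11, col=3)
  Distance 7: (row=0, col=1), (row=1, col=0), (row=1, col=2), (row=2, col=3), (row=3, col=4), (row=4, col=5), (row=5, col=6), (row=7, col=6), (row=8, col=7), (row=9, col=6), (row=10, col=5), (row=11, col=4)
  Distance 8: (row=0, col=0), (row=0, col=2), (row=1, col=3), (row=2, col=4), (row=3, col=5), (row=4, col=6), (row=5, col=7), (row=7, col=7), (row=8, col=8), (row=9, col=7), (row=10, col=6), (row=11, col=5)
  Distance 9: (row=0, col=3), (row=1, col=4), (row=2, col=5), (row=3, col=6), (row=4, col=7), (row=5, col=8), (row=7, col=8), (row=8, col=9), (row=9, col=8), (row=10, col=7)
  Distance 10: (row=0, col=4), (row=1, col=5), (row=3, col=7), (row=4, col=8), (row=5, col=9), (row=6, col=8), (row=7, col=9), (row=8, col=10), (row=10, col=8), (row=11, col=7)
  Distance 11: (row=0, col=5), (row=1, col=6), (row=2, col=7), (row=3, col=8), (row=4, col=9), (row=5, col=10), (row=6, col=9), (row=7, col=10), (row=9, col=10), (row=10, col=9), (row=11, col=8)
  Distance 12: (row=0, col=6), (row=1, col=7), (row=2, col=8), (row=3, col=9), (row=4, col=10), (row=6, col=10), (row=10, col=10), (row=11, col=9)
  Distance 13: (row=0, col=7), (row=1, col=8), (row=2, col=9), (row=3, col=10), (row=11, col=10)
  Distance 14: (row=0, col=8), (row=1, col=9), (row=2, col=10)
  Distance 15: (row=0, col=9), (row=1, col=10)
  Distance 16: (row=0, col=10)
Total reachable: 125 (grid has 125 open cells total)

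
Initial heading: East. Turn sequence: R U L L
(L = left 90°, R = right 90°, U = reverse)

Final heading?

Answer: Final heading: South

Derivation:
Start: East
  R (right (90° clockwise)) -> South
  U (U-turn (180°)) -> North
  L (left (90° counter-clockwise)) -> West
  L (left (90° counter-clockwise)) -> South
Final: South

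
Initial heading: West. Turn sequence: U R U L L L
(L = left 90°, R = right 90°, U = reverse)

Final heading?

Answer: Final heading: East

Derivation:
Start: West
  U (U-turn (180°)) -> East
  R (right (90° clockwise)) -> South
  U (U-turn (180°)) -> North
  L (left (90° counter-clockwise)) -> West
  L (left (90° counter-clockwise)) -> South
  L (left (90° counter-clockwise)) -> East
Final: East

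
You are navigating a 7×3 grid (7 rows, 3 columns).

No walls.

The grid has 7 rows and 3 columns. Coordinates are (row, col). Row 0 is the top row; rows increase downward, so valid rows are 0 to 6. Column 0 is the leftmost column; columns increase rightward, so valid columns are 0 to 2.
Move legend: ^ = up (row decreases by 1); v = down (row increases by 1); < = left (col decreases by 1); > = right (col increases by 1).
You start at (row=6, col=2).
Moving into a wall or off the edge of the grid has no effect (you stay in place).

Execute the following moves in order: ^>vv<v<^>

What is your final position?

Start: (row=6, col=2)
  ^ (up): (row=6, col=2) -> (row=5, col=2)
  > (right): blocked, stay at (row=5, col=2)
  v (down): (row=5, col=2) -> (row=6, col=2)
  v (down): blocked, stay at (row=6, col=2)
  < (left): (row=6, col=2) -> (row=6, col=1)
  v (down): blocked, stay at (row=6, col=1)
  < (left): (row=6, col=1) -> (row=6, col=0)
  ^ (up): (row=6, col=0) -> (row=5, col=0)
  > (right): (row=5, col=0) -> (row=5, col=1)
Final: (row=5, col=1)

Answer: Final position: (row=5, col=1)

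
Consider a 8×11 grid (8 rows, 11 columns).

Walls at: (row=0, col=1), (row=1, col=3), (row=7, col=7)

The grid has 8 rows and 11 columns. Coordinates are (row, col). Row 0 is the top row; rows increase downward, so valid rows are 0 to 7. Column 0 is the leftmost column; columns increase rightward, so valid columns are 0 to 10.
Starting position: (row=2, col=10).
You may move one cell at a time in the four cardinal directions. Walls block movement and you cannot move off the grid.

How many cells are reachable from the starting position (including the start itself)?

BFS flood-fill from (row=2, col=10):
  Distance 0: (row=2, col=10)
  Distance 1: (row=1, col=10), (row=2, col=9), (row=3, col=10)
  Distance 2: (row=0, col=10), (row=1, col=9), (row=2, col=8), (row=3, col=9), (row=4, col=10)
  Distance 3: (row=0, col=9), (row=1, col=8), (row=2, col=7), (row=3, col=8), (row=4, col=9), (row=5, col=10)
  Distance 4: (row=0, col=8), (row=1, col=7), (row=2, col=6), (row=3, col=7), (row=4, col=8), (row=5, col=9), (row=6, col=10)
  Distance 5: (row=0, col=7), (row=1, col=6), (row=2, col=5), (row=3, col=6), (row=4, col=7), (row=5, col=8), (row=6, col=9), (row=7, col=10)
  Distance 6: (row=0, col=6), (row=1, col=5), (row=2, col=4), (row=3, col=5), (row=4, col=6), (row=5, col=7), (row=6, col=8), (row=7, col=9)
  Distance 7: (row=0, col=5), (row=1, col=4), (row=2, col=3), (row=3, col=4), (row=4, col=5), (row=5, col=6), (row=6, col=7), (row=7, col=8)
  Distance 8: (row=0, col=4), (row=2, col=2), (row=3, col=3), (row=4, col=4), (row=5, col=5), (row=6, col=6)
  Distance 9: (row=0, col=3), (row=1, col=2), (row=2, col=1), (row=3, col=2), (row=4, col=3), (row=5, col=4), (row=6, col=5), (row=7, col=6)
  Distance 10: (row=0, col=2), (row=1, col=1), (row=2, col=0), (row=3, col=1), (row=4, col=2), (row=5, col=3), (row=6, col=4), (row=7, col=5)
  Distance 11: (row=1, col=0), (row=3, col=0), (row=4, col=1), (row=5, col=2), (row=6, col=3), (row=7, col=4)
  Distance 12: (row=0, col=0), (row=4, col=0), (row=5, col=1), (row=6, col=2), (row=7, col=3)
  Distance 13: (row=5, col=0), (row=6, col=1), (row=7, col=2)
  Distance 14: (row=6, col=0), (row=7, col=1)
  Distance 15: (row=7, col=0)
Total reachable: 85 (grid has 85 open cells total)

Answer: Reachable cells: 85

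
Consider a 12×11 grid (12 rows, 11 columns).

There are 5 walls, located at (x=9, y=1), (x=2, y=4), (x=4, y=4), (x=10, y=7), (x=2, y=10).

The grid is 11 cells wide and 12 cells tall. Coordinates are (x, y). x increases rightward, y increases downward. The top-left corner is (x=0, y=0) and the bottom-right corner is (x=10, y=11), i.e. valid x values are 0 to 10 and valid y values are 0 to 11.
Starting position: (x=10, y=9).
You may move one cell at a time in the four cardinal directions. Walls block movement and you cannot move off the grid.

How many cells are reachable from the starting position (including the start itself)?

Answer: Reachable cells: 127

Derivation:
BFS flood-fill from (x=10, y=9):
  Distance 0: (x=10, y=9)
  Distance 1: (x=10, y=8), (x=9, y=9), (x=10, y=10)
  Distance 2: (x=9, y=8), (x=8, y=9), (x=9, y=10), (x=10, y=11)
  Distance 3: (x=9, y=7), (x=8, y=8), (x=7, y=9), (x=8, y=10), (x=9, y=11)
  Distance 4: (x=9, y=6), (x=8, y=7), (x=7, y=8), (x=6, y=9), (x=7, y=10), (x=8, y=11)
  Distance 5: (x=9, y=5), (x=8, y=6), (x=10, y=6), (x=7, y=7), (x=6, y=8), (x=5, y=9), (x=6, y=10), (x=7, y=11)
  Distance 6: (x=9, y=4), (x=8, y=5), (x=10, y=5), (x=7, y=6), (x=6, y=7), (x=5, y=8), (x=4, y=9), (x=5, y=10), (x=6, y=11)
  Distance 7: (x=9, y=3), (x=8, y=4), (x=10, y=4), (x=7, y=5), (x=6, y=6), (x=5, y=7), (x=4, y=8), (x=3, y=9), (x=4, y=10), (x=5, y=11)
  Distance 8: (x=9, y=2), (x=8, y=3), (x=10, y=3), (x=7, y=4), (x=6, y=5), (x=5, y=6), (x=4, y=7), (x=3, y=8), (x=2, y=9), (x=3, y=10), (x=4, y=11)
  Distance 9: (x=8, y=2), (x=10, y=2), (x=7, y=3), (x=6, y=4), (x=5, y=5), (x=4, y=6), (x=3, y=7), (x=2, y=8), (x=1, y=9), (x=3, y=11)
  Distance 10: (x=8, y=1), (x=10, y=1), (x=7, y=2), (x=6, y=3), (x=5, y=4), (x=4, y=5), (x=3, y=6), (x=2, y=7), (x=1, y=8), (x=0, y=9), (x=1, y=10), (x=2, y=11)
  Distance 11: (x=8, y=0), (x=10, y=0), (x=7, y=1), (x=6, y=2), (x=5, y=3), (x=3, y=5), (x=2, y=6), (x=1, y=7), (x=0, y=8), (x=0, y=10), (x=1, y=11)
  Distance 12: (x=7, y=0), (x=9, y=0), (x=6, y=1), (x=5, y=2), (x=4, y=3), (x=3, y=4), (x=2, y=5), (x=1, y=6), (x=0, y=7), (x=0, y=11)
  Distance 13: (x=6, y=0), (x=5, y=1), (x=4, y=2), (x=3, y=3), (x=1, y=5), (x=0, y=6)
  Distance 14: (x=5, y=0), (x=4, y=1), (x=3, y=2), (x=2, y=3), (x=1, y=4), (x=0, y=5)
  Distance 15: (x=4, y=0), (x=3, y=1), (x=2, y=2), (x=1, y=3), (x=0, y=4)
  Distance 16: (x=3, y=0), (x=2, y=1), (x=1, y=2), (x=0, y=3)
  Distance 17: (x=2, y=0), (x=1, y=1), (x=0, y=2)
  Distance 18: (x=1, y=0), (x=0, y=1)
  Distance 19: (x=0, y=0)
Total reachable: 127 (grid has 127 open cells total)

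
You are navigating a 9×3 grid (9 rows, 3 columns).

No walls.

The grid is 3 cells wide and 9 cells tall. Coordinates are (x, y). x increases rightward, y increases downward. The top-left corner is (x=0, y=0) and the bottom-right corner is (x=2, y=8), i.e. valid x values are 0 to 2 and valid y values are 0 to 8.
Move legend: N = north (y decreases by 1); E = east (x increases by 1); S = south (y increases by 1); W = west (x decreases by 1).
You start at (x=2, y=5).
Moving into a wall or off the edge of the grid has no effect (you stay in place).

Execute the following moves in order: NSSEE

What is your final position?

Start: (x=2, y=5)
  N (north): (x=2, y=5) -> (x=2, y=4)
  S (south): (x=2, y=4) -> (x=2, y=5)
  S (south): (x=2, y=5) -> (x=2, y=6)
  E (east): blocked, stay at (x=2, y=6)
  E (east): blocked, stay at (x=2, y=6)
Final: (x=2, y=6)

Answer: Final position: (x=2, y=6)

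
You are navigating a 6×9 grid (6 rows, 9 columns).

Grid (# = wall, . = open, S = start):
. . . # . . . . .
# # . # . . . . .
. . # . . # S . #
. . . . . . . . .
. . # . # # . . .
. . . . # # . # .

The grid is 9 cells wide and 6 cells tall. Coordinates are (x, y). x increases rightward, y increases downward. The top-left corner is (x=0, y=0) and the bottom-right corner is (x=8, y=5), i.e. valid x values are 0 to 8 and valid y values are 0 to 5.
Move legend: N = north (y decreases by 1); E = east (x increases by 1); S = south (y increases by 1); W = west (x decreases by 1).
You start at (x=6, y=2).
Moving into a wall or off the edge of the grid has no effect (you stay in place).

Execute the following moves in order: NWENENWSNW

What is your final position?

Answer: Final position: (x=5, y=0)

Derivation:
Start: (x=6, y=2)
  N (north): (x=6, y=2) -> (x=6, y=1)
  W (west): (x=6, y=1) -> (x=5, y=1)
  E (east): (x=5, y=1) -> (x=6, y=1)
  N (north): (x=6, y=1) -> (x=6, y=0)
  E (east): (x=6, y=0) -> (x=7, y=0)
  N (north): blocked, stay at (x=7, y=0)
  W (west): (x=7, y=0) -> (x=6, y=0)
  S (south): (x=6, y=0) -> (x=6, y=1)
  N (north): (x=6, y=1) -> (x=6, y=0)
  W (west): (x=6, y=0) -> (x=5, y=0)
Final: (x=5, y=0)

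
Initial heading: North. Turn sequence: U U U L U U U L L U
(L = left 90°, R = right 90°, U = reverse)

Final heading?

Answer: Final heading: West

Derivation:
Start: North
  U (U-turn (180°)) -> South
  U (U-turn (180°)) -> North
  U (U-turn (180°)) -> South
  L (left (90° counter-clockwise)) -> East
  U (U-turn (180°)) -> West
  U (U-turn (180°)) -> East
  U (U-turn (180°)) -> West
  L (left (90° counter-clockwise)) -> South
  L (left (90° counter-clockwise)) -> East
  U (U-turn (180°)) -> West
Final: West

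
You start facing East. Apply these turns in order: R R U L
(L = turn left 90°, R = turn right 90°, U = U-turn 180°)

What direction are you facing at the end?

Answer: Final heading: North

Derivation:
Start: East
  R (right (90° clockwise)) -> South
  R (right (90° clockwise)) -> West
  U (U-turn (180°)) -> East
  L (left (90° counter-clockwise)) -> North
Final: North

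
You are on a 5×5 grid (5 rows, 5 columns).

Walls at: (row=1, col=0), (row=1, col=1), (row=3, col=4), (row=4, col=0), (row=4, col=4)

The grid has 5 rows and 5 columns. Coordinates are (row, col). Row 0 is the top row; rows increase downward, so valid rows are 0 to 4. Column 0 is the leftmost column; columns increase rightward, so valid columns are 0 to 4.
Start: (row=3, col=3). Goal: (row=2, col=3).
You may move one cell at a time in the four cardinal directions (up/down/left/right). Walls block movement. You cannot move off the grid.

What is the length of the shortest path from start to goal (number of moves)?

Answer: Shortest path length: 1

Derivation:
BFS from (row=3, col=3) until reaching (row=2, col=3):
  Distance 0: (row=3, col=3)
  Distance 1: (row=2, col=3), (row=3, col=2), (row=4, col=3)  <- goal reached here
One shortest path (1 moves): (row=3, col=3) -> (row=2, col=3)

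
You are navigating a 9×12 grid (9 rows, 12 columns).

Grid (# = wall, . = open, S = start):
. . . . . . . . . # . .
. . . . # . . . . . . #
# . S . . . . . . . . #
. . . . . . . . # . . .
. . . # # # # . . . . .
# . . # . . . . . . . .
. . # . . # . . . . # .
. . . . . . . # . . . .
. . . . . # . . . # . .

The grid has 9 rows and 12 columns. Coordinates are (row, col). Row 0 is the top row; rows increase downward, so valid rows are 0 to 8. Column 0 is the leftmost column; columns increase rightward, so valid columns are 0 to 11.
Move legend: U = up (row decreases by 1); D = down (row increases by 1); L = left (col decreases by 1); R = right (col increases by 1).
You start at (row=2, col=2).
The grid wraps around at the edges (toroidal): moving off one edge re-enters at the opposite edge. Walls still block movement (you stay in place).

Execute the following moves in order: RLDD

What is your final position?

Start: (row=2, col=2)
  R (right): (row=2, col=2) -> (row=2, col=3)
  L (left): (row=2, col=3) -> (row=2, col=2)
  D (down): (row=2, col=2) -> (row=3, col=2)
  D (down): (row=3, col=2) -> (row=4, col=2)
Final: (row=4, col=2)

Answer: Final position: (row=4, col=2)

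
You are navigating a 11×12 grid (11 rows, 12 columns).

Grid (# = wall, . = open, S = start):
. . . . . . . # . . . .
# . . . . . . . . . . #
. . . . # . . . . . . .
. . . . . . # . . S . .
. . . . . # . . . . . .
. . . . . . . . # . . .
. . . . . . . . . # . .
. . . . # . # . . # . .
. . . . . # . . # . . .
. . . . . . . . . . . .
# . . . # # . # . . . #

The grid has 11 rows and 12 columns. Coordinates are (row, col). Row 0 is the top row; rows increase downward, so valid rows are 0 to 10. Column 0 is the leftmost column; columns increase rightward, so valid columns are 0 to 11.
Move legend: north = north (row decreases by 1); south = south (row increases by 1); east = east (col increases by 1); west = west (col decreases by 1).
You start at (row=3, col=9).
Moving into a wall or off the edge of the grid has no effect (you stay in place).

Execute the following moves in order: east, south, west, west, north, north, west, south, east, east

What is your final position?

Start: (row=3, col=9)
  east (east): (row=3, col=9) -> (row=3, col=10)
  south (south): (row=3, col=10) -> (row=4, col=10)
  west (west): (row=4, col=10) -> (row=4, col=9)
  west (west): (row=4, col=9) -> (row=4, col=8)
  north (north): (row=4, col=8) -> (row=3, col=8)
  north (north): (row=3, col=8) -> (row=2, col=8)
  west (west): (row=2, col=8) -> (row=2, col=7)
  south (south): (row=2, col=7) -> (row=3, col=7)
  east (east): (row=3, col=7) -> (row=3, col=8)
  east (east): (row=3, col=8) -> (row=3, col=9)
Final: (row=3, col=9)

Answer: Final position: (row=3, col=9)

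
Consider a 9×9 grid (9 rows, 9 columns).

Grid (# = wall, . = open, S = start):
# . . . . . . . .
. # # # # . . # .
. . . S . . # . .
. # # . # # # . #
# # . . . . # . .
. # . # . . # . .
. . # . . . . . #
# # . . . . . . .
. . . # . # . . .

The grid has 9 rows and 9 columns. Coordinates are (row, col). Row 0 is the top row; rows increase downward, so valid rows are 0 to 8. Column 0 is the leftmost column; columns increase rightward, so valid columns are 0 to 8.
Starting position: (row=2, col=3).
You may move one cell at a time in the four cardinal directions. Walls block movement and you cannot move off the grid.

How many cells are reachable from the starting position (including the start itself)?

BFS flood-fill from (row=2, col=3):
  Distance 0: (row=2, col=3)
  Distance 1: (row=2, col=2), (row=2, col=4), (row=3, col=3)
  Distance 2: (row=2, col=1), (row=2, col=5), (row=4, col=3)
  Distance 3: (row=1, col=5), (row=2, col=0), (row=4, col=2), (row=4, col=4)
  Distance 4: (row=0, col=5), (row=1, col=0), (row=1, col=6), (row=3, col=0), (row=4, col=5), (row=5, col=2), (row=5, col=4)
  Distance 5: (row=0, col=4), (row=0, col=6), (row=5, col=5), (row=6, col=4)
  Distance 6: (row=0, col=3), (row=0, col=7), (row=6, col=3), (row=6, col=5), (row=7, col=4)
  Distance 7: (row=0, col=2), (row=0, col=8), (row=6, col=6), (row=7, col=3), (row=7, col=5), (row=8, col=4)
  Distance 8: (row=0, col=1), (row=1, col=8), (row=6, col=7), (row=7, col=2), (row=7, col=6)
  Distance 9: (row=2, col=8), (row=5, col=7), (row=7, col=7), (row=8, col=2), (row=8, col=6)
  Distance 10: (row=2, col=7), (row=4, col=7), (row=5, col=8), (row=7, col=8), (row=8, col=1), (row=8, col=7)
  Distance 11: (row=3, col=7), (row=4, col=8), (row=8, col=0), (row=8, col=8)
Total reachable: 53 (grid has 56 open cells total)

Answer: Reachable cells: 53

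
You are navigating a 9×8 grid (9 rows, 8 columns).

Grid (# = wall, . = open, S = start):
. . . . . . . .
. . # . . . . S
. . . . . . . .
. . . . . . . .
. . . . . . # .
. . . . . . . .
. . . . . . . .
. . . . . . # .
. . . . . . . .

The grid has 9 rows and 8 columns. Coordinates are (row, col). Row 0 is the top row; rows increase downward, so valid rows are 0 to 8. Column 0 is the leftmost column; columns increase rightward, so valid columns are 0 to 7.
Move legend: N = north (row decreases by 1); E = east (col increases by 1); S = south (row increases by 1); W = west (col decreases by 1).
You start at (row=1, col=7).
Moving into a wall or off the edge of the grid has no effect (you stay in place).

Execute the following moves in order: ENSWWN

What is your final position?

Start: (row=1, col=7)
  E (east): blocked, stay at (row=1, col=7)
  N (north): (row=1, col=7) -> (row=0, col=7)
  S (south): (row=0, col=7) -> (row=1, col=7)
  W (west): (row=1, col=7) -> (row=1, col=6)
  W (west): (row=1, col=6) -> (row=1, col=5)
  N (north): (row=1, col=5) -> (row=0, col=5)
Final: (row=0, col=5)

Answer: Final position: (row=0, col=5)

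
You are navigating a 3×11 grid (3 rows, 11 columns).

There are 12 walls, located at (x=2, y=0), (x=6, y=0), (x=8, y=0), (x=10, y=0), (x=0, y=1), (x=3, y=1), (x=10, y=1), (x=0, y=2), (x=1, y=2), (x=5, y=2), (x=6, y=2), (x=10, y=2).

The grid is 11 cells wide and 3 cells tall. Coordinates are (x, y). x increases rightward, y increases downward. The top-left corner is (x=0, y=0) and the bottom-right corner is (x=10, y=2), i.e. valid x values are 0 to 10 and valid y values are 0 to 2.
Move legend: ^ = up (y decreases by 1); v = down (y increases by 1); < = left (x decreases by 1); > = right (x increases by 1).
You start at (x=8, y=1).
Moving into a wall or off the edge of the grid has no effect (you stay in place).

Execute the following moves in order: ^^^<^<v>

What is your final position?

Start: (x=8, y=1)
  [×3]^ (up): blocked, stay at (x=8, y=1)
  < (left): (x=8, y=1) -> (x=7, y=1)
  ^ (up): (x=7, y=1) -> (x=7, y=0)
  < (left): blocked, stay at (x=7, y=0)
  v (down): (x=7, y=0) -> (x=7, y=1)
  > (right): (x=7, y=1) -> (x=8, y=1)
Final: (x=8, y=1)

Answer: Final position: (x=8, y=1)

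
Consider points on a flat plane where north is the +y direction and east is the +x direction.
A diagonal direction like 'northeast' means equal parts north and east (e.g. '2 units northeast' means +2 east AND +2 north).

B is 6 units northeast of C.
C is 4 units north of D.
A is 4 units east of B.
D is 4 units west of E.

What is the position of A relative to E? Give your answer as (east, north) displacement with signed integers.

Answer: A is at (east=6, north=10) relative to E.

Derivation:
Place E at the origin (east=0, north=0).
  D is 4 units west of E: delta (east=-4, north=+0); D at (east=-4, north=0).
  C is 4 units north of D: delta (east=+0, north=+4); C at (east=-4, north=4).
  B is 6 units northeast of C: delta (east=+6, north=+6); B at (east=2, north=10).
  A is 4 units east of B: delta (east=+4, north=+0); A at (east=6, north=10).
Therefore A relative to E: (east=6, north=10).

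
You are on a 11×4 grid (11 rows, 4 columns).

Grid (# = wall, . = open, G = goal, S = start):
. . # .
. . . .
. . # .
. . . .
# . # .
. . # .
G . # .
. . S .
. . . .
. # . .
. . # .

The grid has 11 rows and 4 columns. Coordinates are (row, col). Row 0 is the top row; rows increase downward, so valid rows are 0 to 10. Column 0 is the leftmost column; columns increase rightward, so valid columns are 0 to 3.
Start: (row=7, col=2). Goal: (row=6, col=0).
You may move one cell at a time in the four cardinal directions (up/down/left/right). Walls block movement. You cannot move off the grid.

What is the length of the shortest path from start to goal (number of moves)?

BFS from (row=7, col=2) until reaching (row=6, col=0):
  Distance 0: (row=7, col=2)
  Distance 1: (row=7, col=1), (row=7, col=3), (row=8, col=2)
  Distance 2: (row=6, col=1), (row=6, col=3), (row=7, col=0), (row=8, col=1), (row=8, col=3), (row=9, col=2)
  Distance 3: (row=5, col=1), (row=5, col=3), (row=6, col=0), (row=8, col=0), (row=9, col=3)  <- goal reached here
One shortest path (3 moves): (row=7, col=2) -> (row=7, col=1) -> (row=7, col=0) -> (row=6, col=0)

Answer: Shortest path length: 3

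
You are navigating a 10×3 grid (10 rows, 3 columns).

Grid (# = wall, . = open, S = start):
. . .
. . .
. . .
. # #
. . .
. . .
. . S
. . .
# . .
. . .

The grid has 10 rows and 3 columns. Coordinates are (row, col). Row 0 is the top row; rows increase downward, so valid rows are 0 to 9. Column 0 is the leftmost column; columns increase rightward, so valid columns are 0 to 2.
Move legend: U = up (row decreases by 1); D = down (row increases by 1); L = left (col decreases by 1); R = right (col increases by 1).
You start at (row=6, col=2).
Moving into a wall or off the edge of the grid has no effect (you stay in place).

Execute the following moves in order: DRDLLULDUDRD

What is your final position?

Answer: Final position: (row=8, col=1)

Derivation:
Start: (row=6, col=2)
  D (down): (row=6, col=2) -> (row=7, col=2)
  R (right): blocked, stay at (row=7, col=2)
  D (down): (row=7, col=2) -> (row=8, col=2)
  L (left): (row=8, col=2) -> (row=8, col=1)
  L (left): blocked, stay at (row=8, col=1)
  U (up): (row=8, col=1) -> (row=7, col=1)
  L (left): (row=7, col=1) -> (row=7, col=0)
  D (down): blocked, stay at (row=7, col=0)
  U (up): (row=7, col=0) -> (row=6, col=0)
  D (down): (row=6, col=0) -> (row=7, col=0)
  R (right): (row=7, col=0) -> (row=7, col=1)
  D (down): (row=7, col=1) -> (row=8, col=1)
Final: (row=8, col=1)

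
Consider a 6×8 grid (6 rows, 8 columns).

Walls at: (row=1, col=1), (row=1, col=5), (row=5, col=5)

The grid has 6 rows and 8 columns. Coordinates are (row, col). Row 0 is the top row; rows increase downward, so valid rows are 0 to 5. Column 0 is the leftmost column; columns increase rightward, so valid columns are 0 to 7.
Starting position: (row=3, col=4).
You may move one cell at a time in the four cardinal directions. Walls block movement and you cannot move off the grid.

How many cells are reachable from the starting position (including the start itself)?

Answer: Reachable cells: 45

Derivation:
BFS flood-fill from (row=3, col=4):
  Distance 0: (row=3, col=4)
  Distance 1: (row=2, col=4), (row=3, col=3), (row=3, col=5), (row=4, col=4)
  Distance 2: (row=1, col=4), (row=2, col=3), (row=2, col=5), (row=3, col=2), (row=3, col=6), (row=4, col=3), (row=4, col=5), (row=5, col=4)
  Distance 3: (row=0, col=4), (row=1, col=3), (row=2, col=2), (row=2, col=6), (row=3, col=1), (row=3, col=7), (row=4, col=2), (row=4, col=6), (row=5, col=3)
  Distance 4: (row=0, col=3), (row=0, col=5), (row=1, col=2), (row=1, col=6), (row=2, col=1), (row=2, col=7), (row=3, col=0), (row=4, col=1), (row=4, col=7), (row=5, col=2), (row=5, col=6)
  Distance 5: (row=0, col=2), (row=0, col=6), (row=1, col=7), (row=2, col=0), (row=4, col=0), (row=5, col=1), (row=5, col=7)
  Distance 6: (row=0, col=1), (row=0, col=7), (row=1, col=0), (row=5, col=0)
  Distance 7: (row=0, col=0)
Total reachable: 45 (grid has 45 open cells total)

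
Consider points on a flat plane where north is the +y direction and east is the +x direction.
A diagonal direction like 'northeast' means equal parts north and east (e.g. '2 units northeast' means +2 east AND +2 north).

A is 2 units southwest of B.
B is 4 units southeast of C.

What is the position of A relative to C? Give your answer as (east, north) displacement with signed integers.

Place C at the origin (east=0, north=0).
  B is 4 units southeast of C: delta (east=+4, north=-4); B at (east=4, north=-4).
  A is 2 units southwest of B: delta (east=-2, north=-2); A at (east=2, north=-6).
Therefore A relative to C: (east=2, north=-6).

Answer: A is at (east=2, north=-6) relative to C.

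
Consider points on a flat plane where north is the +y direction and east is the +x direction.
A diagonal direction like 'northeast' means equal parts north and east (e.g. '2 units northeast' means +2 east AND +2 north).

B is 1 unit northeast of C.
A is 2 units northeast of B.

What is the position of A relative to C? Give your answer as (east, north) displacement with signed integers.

Answer: A is at (east=3, north=3) relative to C.

Derivation:
Place C at the origin (east=0, north=0).
  B is 1 unit northeast of C: delta (east=+1, north=+1); B at (east=1, north=1).
  A is 2 units northeast of B: delta (east=+2, north=+2); A at (east=3, north=3).
Therefore A relative to C: (east=3, north=3).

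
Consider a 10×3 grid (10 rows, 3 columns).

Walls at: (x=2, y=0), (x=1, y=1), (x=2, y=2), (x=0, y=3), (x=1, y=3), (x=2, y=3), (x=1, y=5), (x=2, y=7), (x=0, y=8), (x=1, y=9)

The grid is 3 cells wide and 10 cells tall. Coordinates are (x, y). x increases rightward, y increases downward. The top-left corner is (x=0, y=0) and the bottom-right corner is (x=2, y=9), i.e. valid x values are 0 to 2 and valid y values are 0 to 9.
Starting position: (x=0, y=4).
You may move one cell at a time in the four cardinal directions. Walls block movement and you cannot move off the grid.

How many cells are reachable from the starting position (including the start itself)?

Answer: Reachable cells: 13

Derivation:
BFS flood-fill from (x=0, y=4):
  Distance 0: (x=0, y=4)
  Distance 1: (x=1, y=4), (x=0, y=5)
  Distance 2: (x=2, y=4), (x=0, y=6)
  Distance 3: (x=2, y=5), (x=1, y=6), (x=0, y=7)
  Distance 4: (x=2, y=6), (x=1, y=7)
  Distance 5: (x=1, y=8)
  Distance 6: (x=2, y=8)
  Distance 7: (x=2, y=9)
Total reachable: 13 (grid has 20 open cells total)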